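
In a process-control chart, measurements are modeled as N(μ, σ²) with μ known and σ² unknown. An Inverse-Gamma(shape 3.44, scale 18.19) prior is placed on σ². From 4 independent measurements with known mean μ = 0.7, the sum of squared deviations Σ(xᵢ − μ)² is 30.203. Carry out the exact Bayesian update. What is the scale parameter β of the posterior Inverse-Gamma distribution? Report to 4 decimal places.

With known mean μ and an Inverse-Gamma(α, β) prior on σ², the Normal likelihood is conjugate: posterior is Inv-Gamma(α + n/2, β + Σ(xᵢ−μ)²/2).
Posterior: Inv-Gamma(3.44 + 4/2, 18.19 + 30.203/2) = Inv-Gamma(5.44, 33.2915).
Posterior β = 33.2915.

33.2915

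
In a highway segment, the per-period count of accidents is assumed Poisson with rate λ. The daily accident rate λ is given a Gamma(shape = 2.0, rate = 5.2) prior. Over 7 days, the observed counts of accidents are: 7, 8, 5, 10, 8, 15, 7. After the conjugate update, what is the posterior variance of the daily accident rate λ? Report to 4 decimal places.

With a Gamma(shape α, rate β) prior, the Poisson likelihood is conjugate: the posterior is Gamma(α + ΣXᵢ, β + n).
Sum of counts S = 60 over n = 7 days.
Posterior: Gamma(α+S, β+n) = Gamma(2.0+60, 5.2+7) = Gamma(62.0, 12.2).
Var = α/β² = 62.0/12.2² = 0.4166.

0.4166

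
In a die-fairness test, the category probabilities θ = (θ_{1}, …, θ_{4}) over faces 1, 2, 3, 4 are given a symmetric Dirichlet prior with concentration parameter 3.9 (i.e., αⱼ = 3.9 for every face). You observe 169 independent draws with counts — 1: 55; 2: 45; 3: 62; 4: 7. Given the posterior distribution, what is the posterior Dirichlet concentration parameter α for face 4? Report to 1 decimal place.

The Dirichlet prior is conjugate to the Multinomial likelihood: each posterior αⱼ = prior αⱼ + observed count nⱼ.
Posterior concentration: (58.9, 48.9, 65.9, 10.9), total = 184.6.
α_{4} = 3.9 + 7 = 10.9.

10.9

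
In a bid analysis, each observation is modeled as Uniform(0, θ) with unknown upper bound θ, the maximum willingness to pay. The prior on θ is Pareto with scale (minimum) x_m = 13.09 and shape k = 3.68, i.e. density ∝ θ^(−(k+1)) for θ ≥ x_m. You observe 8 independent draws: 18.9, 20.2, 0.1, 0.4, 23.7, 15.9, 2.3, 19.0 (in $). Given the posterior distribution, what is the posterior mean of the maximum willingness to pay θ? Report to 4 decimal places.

25.9191

A Pareto(scale x_m, shape k) prior on the upper bound θ of Uniform(0, θ) is conjugate: posterior is Pareto(max(x_m, max xᵢ), k + n).
Sample maximum = 23.7; prior scale x_m = 13.09 → posterior scale = max = 23.70.
Posterior shape = 3.68 + 8 = 11.68.
E[θ|data] = k·x_m/(k−1) = 11.68·23.70/10.68 = 25.9191.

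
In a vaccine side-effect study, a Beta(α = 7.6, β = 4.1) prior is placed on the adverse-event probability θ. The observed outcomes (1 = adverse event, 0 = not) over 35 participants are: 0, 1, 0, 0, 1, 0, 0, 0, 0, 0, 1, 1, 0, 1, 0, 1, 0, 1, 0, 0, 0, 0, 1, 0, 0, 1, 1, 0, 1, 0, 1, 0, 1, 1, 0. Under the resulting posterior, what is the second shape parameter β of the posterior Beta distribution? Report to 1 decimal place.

25.1

The Beta prior is conjugate to a Binomial/Bernoulli likelihood; the update adds successes to α and failures to β.
Posterior: Beta(α+k, β+n−k) = Beta(7.6+14, 4.1+21) = Beta(21.6, 25.1).
Posterior β = 25.1.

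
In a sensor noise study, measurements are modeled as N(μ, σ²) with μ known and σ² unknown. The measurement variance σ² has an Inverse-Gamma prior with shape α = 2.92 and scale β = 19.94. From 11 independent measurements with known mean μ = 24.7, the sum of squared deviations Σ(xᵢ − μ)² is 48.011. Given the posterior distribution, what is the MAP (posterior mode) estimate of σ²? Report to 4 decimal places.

4.6651

With known mean μ and an Inverse-Gamma(α, β) prior on σ², the Normal likelihood is conjugate: posterior is Inv-Gamma(α + n/2, β + Σ(xᵢ−μ)²/2).
Posterior: Inv-Gamma(2.92 + 11/2, 19.94 + 48.011/2) = Inv-Gamma(8.42, 43.9455).
Mode = β/(α+1) = 43.9455/9.42 = 4.6651.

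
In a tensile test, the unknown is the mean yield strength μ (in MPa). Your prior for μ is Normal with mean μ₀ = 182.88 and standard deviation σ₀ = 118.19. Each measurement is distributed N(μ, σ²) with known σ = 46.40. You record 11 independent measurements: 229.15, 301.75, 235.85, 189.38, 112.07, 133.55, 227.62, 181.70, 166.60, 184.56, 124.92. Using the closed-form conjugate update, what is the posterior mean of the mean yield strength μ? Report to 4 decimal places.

189.6461

For Normal data with known variance σ², a Normal(μ₀, σ₀²) prior on μ is conjugate. Posterior precision = 1/σ₀² + n/σ²; posterior mean is the precision-weighted average of μ₀ and x̄.
Σxᵢ = 229.15 + 301.75 + 235.85 + 189.38 + 112.07 + 133.55 + 227.62 + 181.70 + 166.60 + 184.56 + 124.92 = 2087.15, so n·x̄ = 2087.15.
σ₀² = 118.19² = 13968.8761, σ² = 46.40² = 2152.96; σ² + n·σ₀² = 2152.96 + 11·13968.8761 = 155810.5971.
Posterior mean = (μ₀/σ₀² + n·x̄/σ²)/(1/σ₀² + n/σ²) = (σ²·μ₀ + σ₀²·n·x̄)/(σ² + n·σ₀²) = (2152.96·182.88 + 13968.8761·2087.15)/155810.5971 = 29548873.076915/155810.5971 = 189.6461.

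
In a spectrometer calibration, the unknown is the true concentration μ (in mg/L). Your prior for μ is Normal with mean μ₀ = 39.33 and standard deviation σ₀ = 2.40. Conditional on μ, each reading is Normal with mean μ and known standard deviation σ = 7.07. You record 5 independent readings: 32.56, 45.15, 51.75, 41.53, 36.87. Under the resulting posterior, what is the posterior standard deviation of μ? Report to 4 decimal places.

For Normal data with known variance σ², a Normal(μ₀, σ₀²) prior on μ is conjugate. Posterior precision = 1/σ₀² + n/σ²; posterior mean is the precision-weighted average of μ₀ and x̄.
σ₀² = 2.40² = 5.76, σ² = 7.07² = 49.9849; σ² + n·σ₀² = 49.9849 + 5·5.76 = 78.7849.
Posterior precision = 1/σ₀² + n/σ² = 1/5.76 + 5/49.9849 = (σ² + n·σ₀²)/(σ₀²σ²) = 78.7849/(5.76·49.9849); posterior variance σₙ² = σ₀²σ²/(σ² + n·σ₀²) = 5.76·49.9849/78.7849 = 3.654419.
Posterior SD = √σₙ² = √(5.76·49.9849/78.7849) = 1.9117.

1.9117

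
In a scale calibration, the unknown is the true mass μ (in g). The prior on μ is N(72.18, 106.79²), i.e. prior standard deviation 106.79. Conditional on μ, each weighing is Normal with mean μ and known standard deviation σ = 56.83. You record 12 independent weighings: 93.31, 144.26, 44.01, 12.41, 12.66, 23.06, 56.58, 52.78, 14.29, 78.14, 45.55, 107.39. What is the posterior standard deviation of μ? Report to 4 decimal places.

16.2152

For Normal data with known variance σ², a Normal(μ₀, σ₀²) prior on μ is conjugate. Posterior precision = 1/σ₀² + n/σ²; posterior mean is the precision-weighted average of μ₀ and x̄.
σ₀² = 106.79² = 11404.1041, σ² = 56.83² = 3229.6489; σ² + n·σ₀² = 3229.6489 + 12·11404.1041 = 140078.8981.
Posterior precision = 1/σ₀² + n/σ² = 1/11404.1041 + 12/3229.6489 = (σ² + n·σ₀²)/(σ₀²σ²) = 140078.8981/(11404.1041·3229.6489); posterior variance σₙ² = σ₀²σ²/(σ² + n·σ₀²) = 11404.1041·3229.6489/140078.8981 = 262.932196.
Posterior SD = √σₙ² = √(11404.1041·3229.6489/140078.8981) = 16.2152.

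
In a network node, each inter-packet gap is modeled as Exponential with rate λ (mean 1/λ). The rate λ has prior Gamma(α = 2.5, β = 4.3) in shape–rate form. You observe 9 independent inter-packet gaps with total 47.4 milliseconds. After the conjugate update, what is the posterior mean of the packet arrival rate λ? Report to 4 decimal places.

With a Gamma(shape α, rate β) prior on the exponential rate λ, the posterior after n observations with total T = Σxᵢ is Gamma(α+n, β+T).
Posterior: Gamma(2.5+9, 4.3+47.4) = Gamma(11.5, 51.7).
Posterior mean of λ = α/β = 11.5/51.7 = 0.2224.

0.2224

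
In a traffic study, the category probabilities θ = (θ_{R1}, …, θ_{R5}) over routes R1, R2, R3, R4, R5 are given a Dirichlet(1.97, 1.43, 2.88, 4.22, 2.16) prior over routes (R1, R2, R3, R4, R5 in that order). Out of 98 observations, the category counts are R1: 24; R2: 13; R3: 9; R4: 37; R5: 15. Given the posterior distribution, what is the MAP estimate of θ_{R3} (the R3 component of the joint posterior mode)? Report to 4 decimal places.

0.1030

The Dirichlet prior is conjugate to the Multinomial likelihood: each posterior αⱼ = prior αⱼ + observed count nⱼ.
Posterior concentration: (25.97, 14.43, 11.88, 41.22, 17.16), total = 110.66.
Joint mode component: (α_{R3}−1)/(Σα−K) = 10.88/105.66 = 0.1030.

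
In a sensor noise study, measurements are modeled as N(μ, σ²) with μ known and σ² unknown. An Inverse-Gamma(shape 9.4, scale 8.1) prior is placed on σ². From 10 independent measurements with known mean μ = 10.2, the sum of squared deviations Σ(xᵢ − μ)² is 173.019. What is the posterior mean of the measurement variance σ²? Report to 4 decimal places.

7.0604

With known mean μ and an Inverse-Gamma(α, β) prior on σ², the Normal likelihood is conjugate: posterior is Inv-Gamma(α + n/2, β + Σ(xᵢ−μ)²/2).
Posterior: Inv-Gamma(9.4 + 10/2, 8.1 + 173.019/2) = Inv-Gamma(14.40, 94.6095).
E[σ²|data] = β/(α−1) = 94.6095/13.40 = 7.0604.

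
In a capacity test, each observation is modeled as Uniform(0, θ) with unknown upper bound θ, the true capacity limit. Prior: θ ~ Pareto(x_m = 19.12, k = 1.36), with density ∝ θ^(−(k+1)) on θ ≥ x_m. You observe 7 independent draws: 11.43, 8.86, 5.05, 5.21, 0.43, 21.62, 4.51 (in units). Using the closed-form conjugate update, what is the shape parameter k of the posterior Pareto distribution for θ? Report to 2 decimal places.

8.36

A Pareto(scale x_m, shape k) prior on the upper bound θ of Uniform(0, θ) is conjugate: posterior is Pareto(max(x_m, max xᵢ), k + n).
Sample maximum = 21.62; prior scale x_m = 19.12 → posterior scale = max = 21.62.
Posterior shape = 1.36 + 7 = 8.36.
Posterior shape k = 8.36.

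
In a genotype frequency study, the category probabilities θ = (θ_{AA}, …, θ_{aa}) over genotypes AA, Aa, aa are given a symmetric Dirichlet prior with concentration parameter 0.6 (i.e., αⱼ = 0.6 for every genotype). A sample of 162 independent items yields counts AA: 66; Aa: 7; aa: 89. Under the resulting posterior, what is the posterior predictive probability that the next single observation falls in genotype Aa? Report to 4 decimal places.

The Dirichlet prior is conjugate to the Multinomial likelihood: each posterior αⱼ = prior αⱼ + observed count nⱼ.
Posterior concentration: (66.6, 7.6, 89.6), total = 163.8.
P(next = Aa | data) = α_{Aa}/Σα = 0.0464.

0.0464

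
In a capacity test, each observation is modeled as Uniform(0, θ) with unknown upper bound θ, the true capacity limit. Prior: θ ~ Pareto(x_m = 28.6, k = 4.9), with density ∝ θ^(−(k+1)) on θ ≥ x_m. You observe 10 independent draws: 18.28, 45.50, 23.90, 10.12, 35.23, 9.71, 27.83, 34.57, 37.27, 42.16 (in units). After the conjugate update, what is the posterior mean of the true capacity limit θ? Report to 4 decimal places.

A Pareto(scale x_m, shape k) prior on the upper bound θ of Uniform(0, θ) is conjugate: posterior is Pareto(max(x_m, max xᵢ), k + n).
Sample maximum = 45.50; prior scale x_m = 28.6 → posterior scale = max = 45.50.
Posterior shape = 4.9 + 10 = 14.9.
E[θ|data] = k·x_m/(k−1) = 14.9·45.50/13.9 = 48.7734.

48.7734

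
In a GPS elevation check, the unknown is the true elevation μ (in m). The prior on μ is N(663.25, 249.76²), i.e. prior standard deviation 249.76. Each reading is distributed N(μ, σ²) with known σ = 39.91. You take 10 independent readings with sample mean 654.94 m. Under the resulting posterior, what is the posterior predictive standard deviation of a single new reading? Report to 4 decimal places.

For Normal data with known variance σ², a Normal(μ₀, σ₀²) prior on μ is conjugate. Posterior precision = 1/σ₀² + n/σ²; posterior mean is the precision-weighted average of μ₀ and x̄.
σ₀² = 249.76² = 62380.0576, σ² = 39.91² = 1592.8081; σ² + n·σ₀² = 1592.8081 + 10·62380.0576 = 625393.3841.
Posterior precision = 1/σ₀² + n/σ² = 1/62380.0576 + 10/1592.8081 = (σ² + n·σ₀²)/(σ₀²σ²) = 625393.3841/(62380.0576·1592.8081); posterior variance σₙ² = σ₀²σ²/(σ² + n·σ₀²) = 62380.0576·1592.8081/625393.3841 = 158.875139.
Predictive variance for one new observation = σₙ² + σ² = 62380.0576·1592.8081/625393.3841 + 1592.8081 = σ²·(σ₀² + 625393.3841)/625393.3841 = 1592.8081·687773.4417/625393.3841 = 1751.683239; SD = √(1592.8081·687773.4417/625393.3841) = 41.8531.

41.8531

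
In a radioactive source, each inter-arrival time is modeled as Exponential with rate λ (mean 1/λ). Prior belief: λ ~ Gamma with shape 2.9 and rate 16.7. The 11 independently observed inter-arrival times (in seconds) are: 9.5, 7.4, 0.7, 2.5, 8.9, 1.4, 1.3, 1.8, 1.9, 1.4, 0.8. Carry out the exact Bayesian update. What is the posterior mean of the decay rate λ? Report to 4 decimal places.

With a Gamma(shape α, rate β) prior on the exponential rate λ, the posterior after n observations with total T = Σxᵢ is Gamma(α+n, β+T).
Sum of observations T = 37.6 seconds; n = 11.
Posterior: Gamma(2.9+11, 16.7+37.6) = Gamma(13.9, 54.3).
Posterior mean of λ = α/β = 13.9/54.3 = 0.2560.

0.2560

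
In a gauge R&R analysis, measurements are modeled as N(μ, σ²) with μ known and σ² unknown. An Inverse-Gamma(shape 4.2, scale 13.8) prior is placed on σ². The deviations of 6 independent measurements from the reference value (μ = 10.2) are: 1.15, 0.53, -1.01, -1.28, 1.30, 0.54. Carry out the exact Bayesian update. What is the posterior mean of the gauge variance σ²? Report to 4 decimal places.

With known mean μ and an Inverse-Gamma(α, β) prior on σ², the Normal likelihood is conjugate: posterior is Inv-Gamma(α + n/2, β + Σ(xᵢ−μ)²/2).
Σ(xᵢ−μ)² = (1.15)² + (0.53)² + (-1.01)² + (-1.28)² + (1.30)² + (0.54)² = 6.2435.
Posterior: Inv-Gamma(4.2 + 6/2, 13.8 + 6.2435/2) = Inv-Gamma(7.20, 16.92175).
E[σ²|data] = β/(α−1) = 16.92175/6.20 = 2.7293.

2.7293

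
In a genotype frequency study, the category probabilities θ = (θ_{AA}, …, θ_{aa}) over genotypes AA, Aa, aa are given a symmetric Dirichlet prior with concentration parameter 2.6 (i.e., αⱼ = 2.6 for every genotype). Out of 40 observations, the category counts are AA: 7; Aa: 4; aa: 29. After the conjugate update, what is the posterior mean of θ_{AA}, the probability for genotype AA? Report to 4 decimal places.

0.2008

The Dirichlet prior is conjugate to the Multinomial likelihood: each posterior αⱼ = prior αⱼ + observed count nⱼ.
Posterior concentration: (9.6, 6.6, 31.6), total = 47.8.
E[θ_{AA}|data] = α_{AA}/Σα = 9.6/47.8 = 0.2008.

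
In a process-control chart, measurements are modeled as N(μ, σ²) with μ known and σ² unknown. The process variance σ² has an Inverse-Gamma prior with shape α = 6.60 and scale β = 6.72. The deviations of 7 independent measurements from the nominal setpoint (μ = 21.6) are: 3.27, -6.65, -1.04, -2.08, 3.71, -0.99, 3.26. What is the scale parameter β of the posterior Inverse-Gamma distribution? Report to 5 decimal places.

49.56760

With known mean μ and an Inverse-Gamma(α, β) prior on σ², the Normal likelihood is conjugate: posterior is Inv-Gamma(α + n/2, β + Σ(xᵢ−μ)²/2).
Σ(xᵢ−μ)² = (3.27)² + (-6.65)² + (-1.04)² + (-2.08)² + (3.71)² + (-0.99)² + (3.26)² = 85.6952.
Posterior: Inv-Gamma(6.60 + 7/2, 6.72 + 85.6952/2) = Inv-Gamma(10.10, 49.56760).
Posterior β = 49.56760.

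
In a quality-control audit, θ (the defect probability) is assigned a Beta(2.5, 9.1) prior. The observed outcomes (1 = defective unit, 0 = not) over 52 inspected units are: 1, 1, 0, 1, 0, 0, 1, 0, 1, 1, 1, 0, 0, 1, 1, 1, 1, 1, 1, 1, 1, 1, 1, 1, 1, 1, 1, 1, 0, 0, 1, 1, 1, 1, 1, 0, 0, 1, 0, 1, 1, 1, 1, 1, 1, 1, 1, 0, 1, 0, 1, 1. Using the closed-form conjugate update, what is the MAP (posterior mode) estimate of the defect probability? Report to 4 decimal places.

0.6575

The Beta prior is conjugate to a Binomial/Bernoulli likelihood; the update adds successes to α and failures to β.
Posterior: Beta(α+k, β+n−k) = Beta(2.5+39, 9.1+13) = Beta(41.5, 22.1).
Mode of Beta(a,b) for a,b>1 is (a−1)/(a+b−2) = 40.5/61.6 = 0.6575.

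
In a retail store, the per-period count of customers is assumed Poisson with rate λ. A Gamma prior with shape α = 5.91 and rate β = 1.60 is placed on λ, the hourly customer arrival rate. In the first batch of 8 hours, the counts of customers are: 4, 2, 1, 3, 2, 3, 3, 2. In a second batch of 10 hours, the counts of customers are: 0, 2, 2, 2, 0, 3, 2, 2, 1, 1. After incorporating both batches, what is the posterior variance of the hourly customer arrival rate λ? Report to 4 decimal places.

With a Gamma(shape α, rate β) prior, the Poisson likelihood is conjugate: the posterior is Gamma(α + ΣXᵢ, β + n).
Batch 1: sum of counts S = 20 over n = 8 hours.
After batch 1: Gamma(α+S, β+n) = Gamma(5.91+20, 1.60+8) = Gamma(25.91, 9.60).
Batch 2: sum of counts S = 15 over n = 10 hours.
After batch 2: Gamma(α+S, β+n) = Gamma(25.91+15, 9.60+10) = Gamma(40.91, 19.60).
Var = α/β² = 40.91/19.60² = 0.1065.

0.1065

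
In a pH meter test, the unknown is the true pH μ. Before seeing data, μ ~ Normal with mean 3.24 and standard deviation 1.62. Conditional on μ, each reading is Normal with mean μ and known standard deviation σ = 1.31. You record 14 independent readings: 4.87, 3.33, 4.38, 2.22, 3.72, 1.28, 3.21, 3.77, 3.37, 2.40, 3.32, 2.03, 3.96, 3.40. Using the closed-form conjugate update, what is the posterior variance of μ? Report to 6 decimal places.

0.117109

For Normal data with known variance σ², a Normal(μ₀, σ₀²) prior on μ is conjugate. Posterior precision = 1/σ₀² + n/σ²; posterior mean is the precision-weighted average of μ₀ and x̄.
σ₀² = 1.62² = 2.6244, σ² = 1.31² = 1.7161; σ² + n·σ₀² = 1.7161 + 14·2.6244 = 38.4577.
Posterior precision = 1/σ₀² + n/σ² = 1/2.6244 + 14/1.7161 = (σ² + n·σ₀²)/(σ₀²σ²) = 38.4577/(2.6244·1.7161); posterior variance σₙ² = σ₀²σ²/(σ² + n·σ₀²) = 2.6244·1.7161/38.4577 = 0.117109.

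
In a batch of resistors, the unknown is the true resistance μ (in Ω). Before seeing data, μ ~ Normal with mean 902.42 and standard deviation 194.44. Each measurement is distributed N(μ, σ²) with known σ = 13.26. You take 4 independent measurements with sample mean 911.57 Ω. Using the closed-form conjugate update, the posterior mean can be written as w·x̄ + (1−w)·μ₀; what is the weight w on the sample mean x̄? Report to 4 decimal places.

0.9988

For Normal data with known variance σ², a Normal(μ₀, σ₀²) prior on μ is conjugate. Posterior precision = 1/σ₀² + n/σ²; posterior mean is the precision-weighted average of μ₀ and x̄.
σ₀² = 194.44² = 37806.9136, σ² = 13.26² = 175.8276. Prior precision 1/σ₀² = 1/37806.9136; data precision n/σ² = 4/175.8276.
w = (n/σ²)/(1/σ₀² + n/σ²) = n·σ₀²/(σ² + n·σ₀²) = 4·37806.9136/(175.8276 + 4·37806.9136) = 151227.6544/151403.482 = 0.9988.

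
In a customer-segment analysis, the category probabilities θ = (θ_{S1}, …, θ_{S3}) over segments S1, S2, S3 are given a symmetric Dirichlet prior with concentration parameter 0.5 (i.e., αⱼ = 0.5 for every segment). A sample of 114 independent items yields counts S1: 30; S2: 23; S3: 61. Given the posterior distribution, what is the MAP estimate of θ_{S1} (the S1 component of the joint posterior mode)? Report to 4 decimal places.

The Dirichlet prior is conjugate to the Multinomial likelihood: each posterior αⱼ = prior αⱼ + observed count nⱼ.
Posterior concentration: (30.5, 23.5, 61.5), total = 115.5.
Joint mode component: (α_{S1}−1)/(Σα−K) = 29.5/112.5 = 0.2622.

0.2622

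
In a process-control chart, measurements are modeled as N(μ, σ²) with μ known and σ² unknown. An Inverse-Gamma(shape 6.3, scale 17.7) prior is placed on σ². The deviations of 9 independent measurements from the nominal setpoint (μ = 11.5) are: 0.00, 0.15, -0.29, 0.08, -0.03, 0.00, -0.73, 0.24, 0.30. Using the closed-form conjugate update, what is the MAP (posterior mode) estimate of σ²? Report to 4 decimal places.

With known mean μ and an Inverse-Gamma(α, β) prior on σ², the Normal likelihood is conjugate: posterior is Inv-Gamma(α + n/2, β + Σ(xᵢ−μ)²/2).
Σ(xᵢ−μ)² = (0.00)² + (0.15)² + (-0.29)² + (0.08)² + (-0.03)² + (0.00)² + (-0.73)² + (0.24)² + (0.30)² = 0.7944.
Posterior: Inv-Gamma(6.3 + 9/2, 17.7 + 0.7944/2) = Inv-Gamma(10.80, 18.09720).
Mode = β/(α+1) = 18.09720/11.80 = 1.5337.

1.5337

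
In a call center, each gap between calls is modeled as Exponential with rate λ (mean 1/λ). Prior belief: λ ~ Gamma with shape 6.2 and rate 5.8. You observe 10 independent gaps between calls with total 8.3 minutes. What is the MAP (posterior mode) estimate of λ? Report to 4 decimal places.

With a Gamma(shape α, rate β) prior on the exponential rate λ, the posterior after n observations with total T = Σxᵢ is Gamma(α+n, β+T).
Posterior: Gamma(6.2+10, 5.8+8.3) = Gamma(16.2, 14.1).
Mode = (α−1)/β = 1.0780.

1.0780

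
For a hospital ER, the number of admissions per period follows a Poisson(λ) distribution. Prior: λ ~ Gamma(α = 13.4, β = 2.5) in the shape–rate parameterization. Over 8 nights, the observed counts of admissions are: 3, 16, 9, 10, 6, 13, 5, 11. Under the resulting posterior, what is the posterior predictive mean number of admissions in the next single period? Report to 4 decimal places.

8.2286

With a Gamma(shape α, rate β) prior, the Poisson likelihood is conjugate: the posterior is Gamma(α + ΣXᵢ, β + n).
Sum of counts S = 73 over n = 8 nights.
Posterior: Gamma(α+S, β+n) = Gamma(13.4+73, 2.5+8) = Gamma(86.4, 10.5).
The predictive distribution for one future period is NegBinom with mean α/β = 8.2286.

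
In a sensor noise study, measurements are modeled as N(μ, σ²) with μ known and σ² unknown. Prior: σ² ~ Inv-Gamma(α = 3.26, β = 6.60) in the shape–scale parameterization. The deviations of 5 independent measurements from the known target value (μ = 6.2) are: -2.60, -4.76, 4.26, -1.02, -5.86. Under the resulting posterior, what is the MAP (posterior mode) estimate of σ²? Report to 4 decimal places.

7.1113

With known mean μ and an Inverse-Gamma(α, β) prior on σ², the Normal likelihood is conjugate: posterior is Inv-Gamma(α + n/2, β + Σ(xᵢ−μ)²/2).
Σ(xᵢ−μ)² = (-2.60)² + (-4.76)² + (4.26)² + (-1.02)² + (-5.86)² = 82.9452.
Posterior: Inv-Gamma(3.26 + 5/2, 6.60 + 82.9452/2) = Inv-Gamma(5.76, 48.07260).
Mode = β/(α+1) = 48.07260/6.76 = 7.1113.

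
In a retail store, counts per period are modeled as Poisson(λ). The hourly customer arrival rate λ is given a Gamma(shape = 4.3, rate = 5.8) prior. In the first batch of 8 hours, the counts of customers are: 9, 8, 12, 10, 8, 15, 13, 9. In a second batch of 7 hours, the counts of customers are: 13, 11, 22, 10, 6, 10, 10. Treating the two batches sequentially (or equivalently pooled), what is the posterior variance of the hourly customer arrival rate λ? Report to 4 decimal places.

0.3936

With a Gamma(shape α, rate β) prior, the Poisson likelihood is conjugate: the posterior is Gamma(α + ΣXᵢ, β + n).
Batch 1: sum of counts S = 84 over n = 8 hours.
After batch 1: Gamma(α+S, β+n) = Gamma(4.3+84, 5.8+8) = Gamma(88.3, 13.8).
Batch 2: sum of counts S = 82 over n = 7 hours.
After batch 2: Gamma(α+S, β+n) = Gamma(88.3+82, 13.8+7) = Gamma(170.3, 20.8).
Var = α/β² = 170.3/20.8² = 0.3936.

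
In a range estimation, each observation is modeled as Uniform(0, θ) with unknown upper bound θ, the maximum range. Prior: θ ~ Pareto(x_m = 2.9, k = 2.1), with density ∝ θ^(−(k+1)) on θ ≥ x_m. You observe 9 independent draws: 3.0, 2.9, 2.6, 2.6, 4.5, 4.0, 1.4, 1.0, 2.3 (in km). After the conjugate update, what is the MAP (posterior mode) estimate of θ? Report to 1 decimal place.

A Pareto(scale x_m, shape k) prior on the upper bound θ of Uniform(0, θ) is conjugate: posterior is Pareto(max(x_m, max xᵢ), k + n).
Sample maximum = 4.5; prior scale x_m = 2.9 → posterior scale = max = 4.5.
Posterior shape = 2.1 + 9 = 11.1.
The Pareto density is decreasing on [x_m, ∞), so the mode is x_m = 4.5.

4.5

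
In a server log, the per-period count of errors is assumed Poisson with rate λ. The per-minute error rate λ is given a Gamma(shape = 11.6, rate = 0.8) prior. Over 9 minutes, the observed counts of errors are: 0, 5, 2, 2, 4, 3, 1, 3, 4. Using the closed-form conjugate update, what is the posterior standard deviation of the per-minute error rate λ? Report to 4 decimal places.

0.6088

With a Gamma(shape α, rate β) prior, the Poisson likelihood is conjugate: the posterior is Gamma(α + ΣXᵢ, β + n).
Sum of counts S = 24 over n = 9 minutes.
Posterior: Gamma(α+S, β+n) = Gamma(11.6+24, 0.8+9) = Gamma(35.6, 9.8).
SD = √α/β = √35.6/9.8 = 0.6088.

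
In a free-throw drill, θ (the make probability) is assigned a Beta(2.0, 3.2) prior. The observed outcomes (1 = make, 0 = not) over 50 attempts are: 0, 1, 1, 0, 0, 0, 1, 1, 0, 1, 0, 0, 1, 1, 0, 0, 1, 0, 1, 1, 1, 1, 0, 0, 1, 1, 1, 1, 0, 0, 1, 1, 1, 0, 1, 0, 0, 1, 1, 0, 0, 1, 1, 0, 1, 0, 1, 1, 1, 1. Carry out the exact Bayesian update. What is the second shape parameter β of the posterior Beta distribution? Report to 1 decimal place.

The Beta prior is conjugate to a Binomial/Bernoulli likelihood; the update adds successes to α and failures to β.
Posterior: Beta(α+k, β+n−k) = Beta(2.0+29, 3.2+21) = Beta(31.0, 24.2).
Posterior β = 24.2.

24.2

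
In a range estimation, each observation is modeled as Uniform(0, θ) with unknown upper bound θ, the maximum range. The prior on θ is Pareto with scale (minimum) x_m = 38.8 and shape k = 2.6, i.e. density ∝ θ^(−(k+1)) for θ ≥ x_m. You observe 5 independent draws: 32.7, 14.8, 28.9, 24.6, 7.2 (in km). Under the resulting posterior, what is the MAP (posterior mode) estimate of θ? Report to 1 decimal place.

A Pareto(scale x_m, shape k) prior on the upper bound θ of Uniform(0, θ) is conjugate: posterior is Pareto(max(x_m, max xᵢ), k + n).
Sample maximum = 32.7; prior scale x_m = 38.8 → posterior scale = max = 38.8.
Posterior shape = 2.6 + 5 = 7.6.
The Pareto density is decreasing on [x_m, ∞), so the mode is x_m = 38.8.

38.8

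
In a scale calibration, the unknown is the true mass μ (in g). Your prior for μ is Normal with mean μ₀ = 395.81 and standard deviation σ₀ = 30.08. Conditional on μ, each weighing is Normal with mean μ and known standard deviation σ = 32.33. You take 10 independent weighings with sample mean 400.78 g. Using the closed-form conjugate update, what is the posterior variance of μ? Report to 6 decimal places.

93.698836

For Normal data with known variance σ², a Normal(μ₀, σ₀²) prior on μ is conjugate. Posterior precision = 1/σ₀² + n/σ²; posterior mean is the precision-weighted average of μ₀ and x̄.
σ₀² = 30.08² = 904.8064, σ² = 32.33² = 1045.2289; σ² + n·σ₀² = 1045.2289 + 10·904.8064 = 10093.2929.
Posterior precision = 1/σ₀² + n/σ² = 1/904.8064 + 10/1045.2289 = (σ² + n·σ₀²)/(σ₀²σ²) = 10093.2929/(904.8064·1045.2289); posterior variance σₙ² = σ₀²σ²/(σ² + n·σ₀²) = 904.8064·1045.2289/10093.2929 = 93.698836.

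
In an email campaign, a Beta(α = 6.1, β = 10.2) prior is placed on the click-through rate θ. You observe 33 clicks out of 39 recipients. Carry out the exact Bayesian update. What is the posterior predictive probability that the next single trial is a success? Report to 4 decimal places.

The Beta prior is conjugate to a Binomial/Bernoulli likelihood; the update adds successes to α and failures to β.
Posterior: Beta(α+k, β+n−k) = Beta(6.1+33, 10.2+6) = Beta(39.1, 16.2).
For a single future Bernoulli trial, P(success | data) = α/(α+β) = 0.7071.

0.7071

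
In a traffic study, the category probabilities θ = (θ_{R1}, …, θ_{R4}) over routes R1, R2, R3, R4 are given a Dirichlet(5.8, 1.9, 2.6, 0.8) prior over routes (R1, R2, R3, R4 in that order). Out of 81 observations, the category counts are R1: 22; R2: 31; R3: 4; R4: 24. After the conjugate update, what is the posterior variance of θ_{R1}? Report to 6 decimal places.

The Dirichlet prior is conjugate to the Multinomial likelihood: each posterior αⱼ = prior αⱼ + observed count nⱼ.
Posterior concentration: (27.8, 32.9, 6.6, 24.8), total = 92.1.
Var[θ_j] = α_j(Σα−α_j)/((Σα)²(Σα+1)) = 27.8·64.3/(92.1²·93.1) = 0.002264.

0.002264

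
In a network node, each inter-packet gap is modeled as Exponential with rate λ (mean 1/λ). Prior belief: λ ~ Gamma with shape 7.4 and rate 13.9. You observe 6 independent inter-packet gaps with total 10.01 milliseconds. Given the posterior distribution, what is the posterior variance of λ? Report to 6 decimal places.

With a Gamma(shape α, rate β) prior on the exponential rate λ, the posterior after n observations with total T = Σxᵢ is Gamma(α+n, β+T).
Posterior: Gamma(7.4+6, 13.9+10.01) = Gamma(13.4, 23.91).
Var = α/β² = 0.023439.

0.023439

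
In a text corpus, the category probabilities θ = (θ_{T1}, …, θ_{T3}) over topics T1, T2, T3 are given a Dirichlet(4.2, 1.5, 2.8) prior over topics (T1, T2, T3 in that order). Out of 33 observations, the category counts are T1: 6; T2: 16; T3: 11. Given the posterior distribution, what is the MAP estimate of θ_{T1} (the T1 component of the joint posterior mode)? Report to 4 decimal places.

0.2390

The Dirichlet prior is conjugate to the Multinomial likelihood: each posterior αⱼ = prior αⱼ + observed count nⱼ.
Posterior concentration: (10.2, 17.5, 13.8), total = 41.5.
Joint mode component: (α_{T1}−1)/(Σα−K) = 9.2/38.5 = 0.2390.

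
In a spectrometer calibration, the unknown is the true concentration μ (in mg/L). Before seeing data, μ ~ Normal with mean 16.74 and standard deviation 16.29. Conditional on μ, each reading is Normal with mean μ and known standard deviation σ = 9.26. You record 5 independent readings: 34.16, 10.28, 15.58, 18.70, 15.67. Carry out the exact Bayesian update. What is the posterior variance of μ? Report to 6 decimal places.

For Normal data with known variance σ², a Normal(μ₀, σ₀²) prior on μ is conjugate. Posterior precision = 1/σ₀² + n/σ²; posterior mean is the precision-weighted average of μ₀ and x̄.
σ₀² = 16.29² = 265.3641, σ² = 9.26² = 85.7476; σ² + n·σ₀² = 85.7476 + 5·265.3641 = 1412.5681.
Posterior precision = 1/σ₀² + n/σ² = 1/265.3641 + 5/85.7476 = (σ² + n·σ₀²)/(σ₀²σ²) = 1412.5681/(265.3641·85.7476); posterior variance σₙ² = σ₀²σ²/(σ² + n·σ₀²) = 265.3641·85.7476/1412.5681 = 16.108487.

16.108487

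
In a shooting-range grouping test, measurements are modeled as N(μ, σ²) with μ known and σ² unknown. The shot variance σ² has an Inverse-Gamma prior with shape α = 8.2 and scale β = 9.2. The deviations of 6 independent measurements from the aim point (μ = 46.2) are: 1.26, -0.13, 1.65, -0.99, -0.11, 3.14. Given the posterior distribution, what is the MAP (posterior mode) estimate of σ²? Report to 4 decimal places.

With known mean μ and an Inverse-Gamma(α, β) prior on σ², the Normal likelihood is conjugate: posterior is Inv-Gamma(α + n/2, β + Σ(xᵢ−μ)²/2).
Σ(xᵢ−μ)² = (1.26)² + (-0.13)² + (1.65)² + (-0.99)² + (-0.11)² + (3.14)² = 15.1788.
Posterior: Inv-Gamma(8.2 + 6/2, 9.2 + 15.1788/2) = Inv-Gamma(11.20, 16.78940).
Mode = β/(α+1) = 16.78940/12.20 = 1.3762.

1.3762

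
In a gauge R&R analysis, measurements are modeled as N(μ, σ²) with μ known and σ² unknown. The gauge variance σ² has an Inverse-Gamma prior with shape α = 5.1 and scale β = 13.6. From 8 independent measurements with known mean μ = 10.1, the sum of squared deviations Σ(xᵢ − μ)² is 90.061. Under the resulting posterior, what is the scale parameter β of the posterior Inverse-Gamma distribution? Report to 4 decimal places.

With known mean μ and an Inverse-Gamma(α, β) prior on σ², the Normal likelihood is conjugate: posterior is Inv-Gamma(α + n/2, β + Σ(xᵢ−μ)²/2).
Posterior: Inv-Gamma(5.1 + 8/2, 13.6 + 90.061/2) = Inv-Gamma(9.10, 58.6305).
Posterior β = 58.6305.

58.6305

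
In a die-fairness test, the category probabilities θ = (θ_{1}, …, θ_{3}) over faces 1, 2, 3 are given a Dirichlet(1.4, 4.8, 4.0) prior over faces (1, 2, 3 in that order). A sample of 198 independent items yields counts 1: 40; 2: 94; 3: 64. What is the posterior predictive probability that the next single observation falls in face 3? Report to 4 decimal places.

The Dirichlet prior is conjugate to the Multinomial likelihood: each posterior αⱼ = prior αⱼ + observed count nⱼ.
Posterior concentration: (41.4, 98.8, 68.0), total = 208.2.
P(next = 3 | data) = α_{3}/Σα = 0.3266.

0.3266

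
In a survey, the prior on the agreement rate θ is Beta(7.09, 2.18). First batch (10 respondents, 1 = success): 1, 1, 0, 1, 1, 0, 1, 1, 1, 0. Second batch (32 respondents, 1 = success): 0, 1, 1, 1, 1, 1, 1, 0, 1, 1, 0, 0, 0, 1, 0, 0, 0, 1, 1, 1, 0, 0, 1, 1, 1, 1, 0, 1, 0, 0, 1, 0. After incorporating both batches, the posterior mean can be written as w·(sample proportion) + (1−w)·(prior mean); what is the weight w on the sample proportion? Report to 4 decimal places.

The Beta prior is conjugate to a Binomial/Bernoulli likelihood; the update adds successes to α and failures to β.
Total number of respondents: n = 10 + 32 = 42.
Posterior mean = (α₀+k)/(α₀+β₀+n) = [n/(α₀+β₀+n)]·(k/n) + [(α₀+β₀)/(α₀+β₀+n)]·α₀/(α₀+β₀), so only n and the prior enter the weight.
The weight on the data is w = n/(α₀+β₀+n) = 42/(7.09+2.18+42) = 42/51.27 = 0.8192.

0.8192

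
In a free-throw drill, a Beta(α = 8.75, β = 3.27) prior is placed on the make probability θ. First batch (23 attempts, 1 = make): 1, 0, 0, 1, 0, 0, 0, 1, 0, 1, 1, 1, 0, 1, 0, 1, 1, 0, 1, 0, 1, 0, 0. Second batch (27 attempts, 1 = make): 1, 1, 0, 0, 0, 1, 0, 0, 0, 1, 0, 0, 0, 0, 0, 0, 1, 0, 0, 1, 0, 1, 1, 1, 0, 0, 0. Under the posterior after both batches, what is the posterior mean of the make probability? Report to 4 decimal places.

The Beta prior is conjugate to a Binomial/Bernoulli likelihood; the update adds successes to α and failures to β.
After batch 1: Beta(8.75+11, 3.27+12) = Beta(19.75, 15.27).
After batch 2: Beta(19.75+9, 15.27+18) = Beta(28.75, 33.27).
Posterior mean = α/(α+β) = 28.75/62.02 = 0.4636.

0.4636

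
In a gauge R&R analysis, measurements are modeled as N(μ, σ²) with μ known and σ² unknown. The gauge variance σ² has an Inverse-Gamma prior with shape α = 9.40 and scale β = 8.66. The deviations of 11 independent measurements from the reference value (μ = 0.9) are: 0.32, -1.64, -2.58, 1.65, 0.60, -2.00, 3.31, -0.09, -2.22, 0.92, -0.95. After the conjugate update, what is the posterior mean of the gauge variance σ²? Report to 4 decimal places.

With known mean μ and an Inverse-Gamma(α, β) prior on σ², the Normal likelihood is conjugate: posterior is Inv-Gamma(α + n/2, β + Σ(xᵢ−μ)²/2).
Σ(xᵢ−μ)² = (0.32)² + (-1.64)² + (-2.58)² + (1.65)² + (0.60)² + (-2.00)² + (3.31)² + (-0.09)² + (-2.22)² + (0.92)² + (-0.95)² = 34.1724.
Posterior: Inv-Gamma(9.40 + 11/2, 8.66 + 34.1724/2) = Inv-Gamma(14.90, 25.74620).
E[σ²|data] = β/(α−1) = 25.74620/13.90 = 1.8522.

1.8522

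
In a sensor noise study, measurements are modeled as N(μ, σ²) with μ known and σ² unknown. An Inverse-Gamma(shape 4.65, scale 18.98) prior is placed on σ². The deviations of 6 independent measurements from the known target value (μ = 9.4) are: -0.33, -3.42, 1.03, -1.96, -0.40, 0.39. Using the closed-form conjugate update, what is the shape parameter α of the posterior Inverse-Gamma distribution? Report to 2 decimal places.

With known mean μ and an Inverse-Gamma(α, β) prior on σ², the Normal likelihood is conjugate: posterior is Inv-Gamma(α + n/2, β + Σ(xᵢ−μ)²/2).
Σ(xᵢ−μ)² = (-0.33)² + (-3.42)² + (1.03)² + (-1.96)² + (-0.40)² + (0.39)² = 17.0199.
Posterior: Inv-Gamma(4.65 + 6/2, 18.98 + 17.0199/2) = Inv-Gamma(7.65, 27.48995).
Posterior α = 7.65.

7.65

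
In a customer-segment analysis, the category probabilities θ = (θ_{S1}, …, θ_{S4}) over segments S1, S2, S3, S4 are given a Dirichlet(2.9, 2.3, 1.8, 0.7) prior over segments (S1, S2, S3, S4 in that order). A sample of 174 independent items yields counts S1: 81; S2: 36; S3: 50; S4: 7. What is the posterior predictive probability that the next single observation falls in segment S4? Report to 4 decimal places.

0.0424

The Dirichlet prior is conjugate to the Multinomial likelihood: each posterior αⱼ = prior αⱼ + observed count nⱼ.
Posterior concentration: (83.9, 38.3, 51.8, 7.7), total = 181.7.
P(next = S4 | data) = α_{S4}/Σα = 0.0424.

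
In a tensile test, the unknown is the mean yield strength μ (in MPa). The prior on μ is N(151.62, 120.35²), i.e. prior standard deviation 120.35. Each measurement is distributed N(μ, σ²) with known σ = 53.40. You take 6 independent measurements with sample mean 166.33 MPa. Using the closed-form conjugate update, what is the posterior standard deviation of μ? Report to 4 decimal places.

For Normal data with known variance σ², a Normal(μ₀, σ₀²) prior on μ is conjugate. Posterior precision = 1/σ₀² + n/σ²; posterior mean is the precision-weighted average of μ₀ and x̄.
σ₀² = 120.35² = 14484.1225, σ² = 53.40² = 2851.56; σ² + n·σ₀² = 2851.56 + 6·14484.1225 = 89756.295.
Posterior precision = 1/σ₀² + n/σ² = 1/14484.1225 + 6/2851.56 = (σ² + n·σ₀²)/(σ₀²σ²) = 89756.295/(14484.1225·2851.56); posterior variance σₙ² = σ₀²σ²/(σ² + n·σ₀²) = 14484.1225·2851.56/89756.295 = 460.160977.
Posterior SD = √σₙ² = √(14484.1225·2851.56/89756.295) = 21.4514.

21.4514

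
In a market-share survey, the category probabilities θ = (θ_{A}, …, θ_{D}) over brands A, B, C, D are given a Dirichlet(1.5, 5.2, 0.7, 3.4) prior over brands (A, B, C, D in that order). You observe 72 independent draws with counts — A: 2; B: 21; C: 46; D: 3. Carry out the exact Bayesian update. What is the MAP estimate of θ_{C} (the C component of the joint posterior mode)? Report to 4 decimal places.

0.5799

The Dirichlet prior is conjugate to the Multinomial likelihood: each posterior αⱼ = prior αⱼ + observed count nⱼ.
Posterior concentration: (3.5, 26.2, 46.7, 6.4), total = 82.8.
Joint mode component: (α_{C}−1)/(Σα−K) = 45.7/78.8 = 0.5799.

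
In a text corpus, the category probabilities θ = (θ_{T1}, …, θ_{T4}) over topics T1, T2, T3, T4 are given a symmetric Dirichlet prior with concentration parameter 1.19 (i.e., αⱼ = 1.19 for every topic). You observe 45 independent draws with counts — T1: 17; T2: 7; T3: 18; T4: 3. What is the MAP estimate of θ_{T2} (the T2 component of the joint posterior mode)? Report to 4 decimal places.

The Dirichlet prior is conjugate to the Multinomial likelihood: each posterior αⱼ = prior αⱼ + observed count nⱼ.
Posterior concentration: (18.19, 8.19, 19.19, 4.19), total = 49.76.
Joint mode component: (α_{T2}−1)/(Σα−K) = 7.19/45.76 = 0.1571.

0.1571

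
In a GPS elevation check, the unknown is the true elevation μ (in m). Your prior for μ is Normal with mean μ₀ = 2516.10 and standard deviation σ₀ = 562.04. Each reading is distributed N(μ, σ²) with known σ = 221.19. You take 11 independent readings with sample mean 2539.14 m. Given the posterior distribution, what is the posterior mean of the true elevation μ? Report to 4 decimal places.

For Normal data with known variance σ², a Normal(μ₀, σ₀²) prior on μ is conjugate. Posterior precision = 1/σ₀² + n/σ²; posterior mean is the precision-weighted average of μ₀ and x̄.
n·x̄ = 11·2539.14 = 27930.54.
σ₀² = 562.04² = 315888.9616, σ² = 221.19² = 48925.0161; σ² + n·σ₀² = 48925.0161 + 11·315888.9616 = 3523703.5937.
Posterior mean = (μ₀/σ₀² + n·x̄/σ²)/(1/σ₀² + n/σ²) = (σ²·μ₀ + σ₀²·n·x̄)/(σ² + n·σ₀²) = (48925.0161·2516.10 + 315888.9616·27930.54)/3523703.5937 = 8946049510.536474/3523703.5937 = 2538.8201.

2538.8201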